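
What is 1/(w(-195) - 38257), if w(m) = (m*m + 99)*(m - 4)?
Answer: -1/7624933 ≈ -1.3115e-7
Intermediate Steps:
w(m) = (-4 + m)*(99 + m²) (w(m) = (m² + 99)*(-4 + m) = (99 + m²)*(-4 + m) = (-4 + m)*(99 + m²))
1/(w(-195) - 38257) = 1/((-396 + (-195)³ - 4*(-195)² + 99*(-195)) - 38257) = 1/((-396 - 7414875 - 4*38025 - 19305) - 38257) = 1/((-396 - 7414875 - 152100 - 19305) - 38257) = 1/(-7586676 - 38257) = 1/(-7624933) = -1/7624933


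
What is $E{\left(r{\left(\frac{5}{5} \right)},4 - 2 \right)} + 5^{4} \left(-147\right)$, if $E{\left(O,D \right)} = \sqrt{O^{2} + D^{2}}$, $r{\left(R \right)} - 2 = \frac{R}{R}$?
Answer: $-91875 + \sqrt{13} \approx -91871.0$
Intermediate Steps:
$r{\left(R \right)} = 3$ ($r{\left(R \right)} = 2 + \frac{R}{R} = 2 + 1 = 3$)
$E{\left(O,D \right)} = \sqrt{D^{2} + O^{2}}$
$E{\left(r{\left(\frac{5}{5} \right)},4 - 2 \right)} + 5^{4} \left(-147\right) = \sqrt{\left(4 - 2\right)^{2} + 3^{2}} + 5^{4} \left(-147\right) = \sqrt{\left(4 - 2\right)^{2} + 9} + 625 \left(-147\right) = \sqrt{2^{2} + 9} - 91875 = \sqrt{4 + 9} - 91875 = \sqrt{13} - 91875 = -91875 + \sqrt{13}$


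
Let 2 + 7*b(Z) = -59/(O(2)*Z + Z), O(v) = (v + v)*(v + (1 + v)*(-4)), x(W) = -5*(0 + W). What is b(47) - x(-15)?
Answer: -965932/12831 ≈ -75.281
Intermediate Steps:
x(W) = -5*W
O(v) = 2*v*(-4 - 3*v) (O(v) = (2*v)*(v + (-4 - 4*v)) = (2*v)*(-4 - 3*v) = 2*v*(-4 - 3*v))
b(Z) = -2/7 + 59/(273*Z) (b(Z) = -2/7 + (-59/((-2*2*(4 + 3*2))*Z + Z))/7 = -2/7 + (-59/((-2*2*(4 + 6))*Z + Z))/7 = -2/7 + (-59/((-2*2*10)*Z + Z))/7 = -2/7 + (-59/(-40*Z + Z))/7 = -2/7 + (-59*(-1/(39*Z)))/7 = -2/7 + (-(-59)/(39*Z))/7 = -2/7 + (59/(39*Z))/7 = -2/7 + 59/(273*Z))
b(47) - x(-15) = (1/273)*(59 - 78*47)/47 - (-5)*(-15) = (1/273)*(1/47)*(59 - 3666) - 1*75 = (1/273)*(1/47)*(-3607) - 75 = -3607/12831 - 75 = -965932/12831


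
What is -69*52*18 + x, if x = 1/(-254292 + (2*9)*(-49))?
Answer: -16480157617/255174 ≈ -64584.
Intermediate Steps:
x = -1/255174 (x = 1/(-254292 + 18*(-49)) = 1/(-254292 - 882) = 1/(-255174) = -1/255174 ≈ -3.9189e-6)
-69*52*18 + x = -69*52*18 - 1/255174 = -3588*18 - 1/255174 = -64584 - 1/255174 = -16480157617/255174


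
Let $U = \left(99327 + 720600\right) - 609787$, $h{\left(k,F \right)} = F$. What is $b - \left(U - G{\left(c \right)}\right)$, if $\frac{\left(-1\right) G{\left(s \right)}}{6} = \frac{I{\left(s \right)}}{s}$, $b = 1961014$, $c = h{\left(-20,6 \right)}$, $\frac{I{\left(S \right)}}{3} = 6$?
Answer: $1750856$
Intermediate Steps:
$I{\left(S \right)} = 18$ ($I{\left(S \right)} = 3 \cdot 6 = 18$)
$c = 6$
$G{\left(s \right)} = - \frac{108}{s}$ ($G{\left(s \right)} = - 6 \frac{18}{s} = - \frac{108}{s}$)
$U = 210140$ ($U = 819927 - 609787 = 210140$)
$b - \left(U - G{\left(c \right)}\right) = 1961014 - \left(210140 + \frac{108}{6}\right) = 1961014 - 210158 = 1750856$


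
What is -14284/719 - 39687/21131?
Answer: -330370157/15193189 ≈ -21.745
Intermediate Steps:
-14284/719 - 39687/21131 = -330370157/15193189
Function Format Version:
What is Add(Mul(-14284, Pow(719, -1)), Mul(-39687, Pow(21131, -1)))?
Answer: Rational(-330370157, 15193189) ≈ -21.745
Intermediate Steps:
Add(Mul(-14284, Pow(719, -1)), Mul(-39687, Pow(21131, -1))) = Add(Mul(-14284, Rational(1, 719)), Mul(-39687, Rational(1, 21131))) = Add(Rational(-14284, 719), Rational(-39687, 21131)) = Rational(-330370157, 15193189)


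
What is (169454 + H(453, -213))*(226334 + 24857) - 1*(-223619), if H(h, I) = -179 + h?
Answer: 42634369667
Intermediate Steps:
(169454 + H(453, -213))*(226334 + 24857) - 1*(-223619) = (169454 + (-179 + 453))*(226334 + 24857) - 1*(-223619) = (169454 + 274)*251191 + 223619 = 169728*251191 + 223619 = 42634146048 + 223619 = 42634369667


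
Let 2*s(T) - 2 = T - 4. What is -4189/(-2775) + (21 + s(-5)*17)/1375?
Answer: 41113/27750 ≈ 1.4816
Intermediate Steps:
s(T) = -1 + T/2 (s(T) = 1 + (T - 4)/2 = 1 + (-4 + T)/2 = 1 + (-2 + T/2) = -1 + T/2)
-4189/(-2775) + (21 + s(-5)*17)/1375 = -4189/(-2775) + (21 + (-1 + (½)*(-5))*17)/1375 = -4189*(-1/2775) + (21 + (-1 - 5/2)*17)*(1/1375) = 4189/2775 + (21 - 7/2*17)*(1/1375) = 4189/2775 + (21 - 119/2)*(1/1375) = 4189/2775 - 77/2*1/1375 = 4189/2775 - 7/250 = 41113/27750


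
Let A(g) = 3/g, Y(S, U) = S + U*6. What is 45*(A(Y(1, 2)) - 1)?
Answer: -450/13 ≈ -34.615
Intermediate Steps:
Y(S, U) = S + 6*U
45*(A(Y(1, 2)) - 1) = 45*(3/(1 + 6*2) - 1) = 45*(3/(1 + 12) - 1) = 45*(3/13 - 1) = 45*(-10/13) = -450/13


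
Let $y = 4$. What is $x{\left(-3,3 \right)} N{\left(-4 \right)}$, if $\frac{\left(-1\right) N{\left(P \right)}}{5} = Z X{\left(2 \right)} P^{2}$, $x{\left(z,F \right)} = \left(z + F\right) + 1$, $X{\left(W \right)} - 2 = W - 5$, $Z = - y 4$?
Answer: $-1280$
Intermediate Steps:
$Z = -16$ ($Z = \left(-1\right) 4 \cdot 4 = \left(-4\right) 4 = -16$)
$X{\left(W \right)} = -3 + W$ ($X{\left(W \right)} = 2 + \left(W - 5\right) = 2 + \left(-5 + W\right) = -3 + W$)
$x{\left(z,F \right)} = 1 + F + z$ ($x{\left(z,F \right)} = \left(F + z\right) + 1 = 1 + F + z$)
$N{\left(P \right)} = - 80 P^{2}$ ($N{\left(P \right)} = - 5 - 16 \left(-3 + 2\right) P^{2} = - 5 \left(-16\right) \left(-1\right) P^{2} = - 5 \cdot 16 P^{2} = - 80 P^{2}$)
$x{\left(-3,3 \right)} N{\left(-4 \right)} = \left(1 + 3 - 3\right) \left(- 80 \left(-4\right)^{2}\right) = 1 \left(\left(-80\right) 16\right) = 1 \left(-1280\right) = -1280$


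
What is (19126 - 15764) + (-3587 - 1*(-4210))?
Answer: 3985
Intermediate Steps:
(19126 - 15764) + (-3587 - 1*(-4210)) = 3362 + (-3587 + 4210) = 3362 + 623 = 3985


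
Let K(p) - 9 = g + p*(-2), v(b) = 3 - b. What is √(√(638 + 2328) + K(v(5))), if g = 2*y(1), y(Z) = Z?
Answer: √(15 + √2966) ≈ 8.3343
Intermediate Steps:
g = 2 (g = 2*1 = 2)
K(p) = 11 - 2*p (K(p) = 9 + (2 + p*(-2)) = 9 + (2 - 2*p) = 11 - 2*p)
√(√(638 + 2328) + K(v(5))) = √(√(638 + 2328) + (11 - 2*(3 - 1*5))) = √(√2966 + (11 - 2*(3 - 5))) = √(√2966 + (11 - 2*(-2))) = √(√2966 + (11 + 4)) = √(√2966 + 15) = √(15 + √2966)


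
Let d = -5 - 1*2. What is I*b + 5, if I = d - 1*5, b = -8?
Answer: 101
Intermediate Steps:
d = -7 (d = -5 - 2 = -7)
I = -12 (I = -7 - 1*5 = -7 - 5 = -12)
I*b + 5 = -12*(-8) + 5 = 96 + 5 = 101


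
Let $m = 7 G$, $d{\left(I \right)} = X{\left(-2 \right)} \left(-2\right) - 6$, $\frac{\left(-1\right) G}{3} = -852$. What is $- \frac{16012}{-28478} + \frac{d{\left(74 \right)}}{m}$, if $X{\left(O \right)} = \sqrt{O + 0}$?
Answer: $\frac{23859653}{42460698} - \frac{i \sqrt{2}}{8946} \approx 0.56192 - 0.00015808 i$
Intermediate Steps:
$G = 2556$ ($G = \left(-3\right) \left(-852\right) = 2556$)
$X{\left(O \right)} = \sqrt{O}$
$d{\left(I \right)} = -6 - 2 i \sqrt{2}$ ($d{\left(I \right)} = \sqrt{-2} \left(-2\right) - 6 = i \sqrt{2} \left(-2\right) - 6 = - 2 i \sqrt{2} - 6 = -6 - 2 i \sqrt{2}$)
$m = 17892$ ($m = 7 \cdot 2556 = 17892$)
$- \frac{16012}{-28478} + \frac{d{\left(74 \right)}}{m} = - \frac{16012}{-28478} + \frac{-6 - 2 i \sqrt{2}}{17892} = \left(-16012\right) \left(- \frac{1}{28478}\right) + \left(-6 - 2 i \sqrt{2}\right) \frac{1}{17892} = \frac{8006}{14239} - \left(\frac{1}{2982} + \frac{i \sqrt{2}}{8946}\right) = \frac{23859653}{42460698} - \frac{i \sqrt{2}}{8946}$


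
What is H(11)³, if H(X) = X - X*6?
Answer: -166375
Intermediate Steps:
H(X) = -5*X (H(X) = X - 6*X = -5*X)
H(11)³ = (-5*11)³ = (-55)³ = -166375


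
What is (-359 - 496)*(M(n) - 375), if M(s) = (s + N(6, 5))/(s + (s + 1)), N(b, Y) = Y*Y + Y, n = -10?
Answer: 321525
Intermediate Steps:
N(b, Y) = Y + Y² (N(b, Y) = Y² + Y = Y + Y²)
M(s) = (30 + s)/(1 + 2*s) (M(s) = (s + 5*(1 + 5))/(s + (s + 1)) = (s + 5*6)/(s + (1 + s)) = (s + 30)/(1 + 2*s) = (30 + s)/(1 + 2*s))
(-359 - 496)*(M(n) - 375) = (-359 - 496)*((30 - 10)/(1 + 2*(-10)) - 375) = -855*(20/(1 - 20) - 375) = -855*(20/(-19) - 375) = -855*(-1/19*20 - 375) = -855*(-20/19 - 375) = -855*(-7145/19) = 321525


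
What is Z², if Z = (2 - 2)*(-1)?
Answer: 0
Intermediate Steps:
Z = 0 (Z = 0*(-1) = 0)
Z² = 0² = 0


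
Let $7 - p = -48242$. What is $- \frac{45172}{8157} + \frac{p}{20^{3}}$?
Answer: $\frac{32191093}{65256000} \approx 0.4933$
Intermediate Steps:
$p = 48249$ ($p = 7 - -48242 = 7 + 48242 = 48249$)
$- \frac{45172}{8157} + \frac{p}{20^{3}} = - \frac{45172}{8157} + \frac{48249}{20^{3}} = \left(-45172\right) \frac{1}{8157} + \frac{48249}{8000} = - \frac{45172}{8157} + 48249 \cdot \frac{1}{8000} = - \frac{45172}{8157} + \frac{48249}{8000} = \frac{32191093}{65256000}$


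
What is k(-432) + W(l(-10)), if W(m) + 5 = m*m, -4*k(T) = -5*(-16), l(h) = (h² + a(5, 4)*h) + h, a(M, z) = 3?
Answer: 3575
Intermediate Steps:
l(h) = h² + 4*h (l(h) = (h² + 3*h) + h = h² + 4*h)
k(T) = -20 (k(T) = -(-5)*(-16)/4 = -¼*80 = -20)
W(m) = -5 + m² (W(m) = -5 + m*m = -5 + m²)
k(-432) + W(l(-10)) = -20 + (-5 + (-10*(4 - 10))²) = -20 + (-5 + (-10*(-6))²) = -20 + (-5 + 60²) = -20 + (-5 + 3600) = -20 + 3595 = 3575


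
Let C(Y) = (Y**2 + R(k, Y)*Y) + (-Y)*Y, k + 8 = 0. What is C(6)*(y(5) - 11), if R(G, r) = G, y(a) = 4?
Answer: 336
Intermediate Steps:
k = -8 (k = -8 + 0 = -8)
C(Y) = -8*Y (C(Y) = (Y**2 - 8*Y) + (-Y)*Y = (Y**2 - 8*Y) - Y**2 = -8*Y)
C(6)*(y(5) - 11) = (-8*6)*(4 - 11) = -48*(-7) = 336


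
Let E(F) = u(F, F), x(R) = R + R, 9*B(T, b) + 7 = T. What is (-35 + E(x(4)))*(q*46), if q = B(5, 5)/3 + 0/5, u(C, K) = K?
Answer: 92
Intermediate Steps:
B(T, b) = -7/9 + T/9
x(R) = 2*R
q = -2/27 (q = (-7/9 + (1/9)*5)/3 + 0/5 = (-7/9 + 5/9)*(1/3) + 0*(1/5) = -2/9*1/3 + 0 = -2/27 + 0 = -2/27 ≈ -0.074074)
E(F) = F
(-35 + E(x(4)))*(q*46) = (-35 + 2*4)*(-2/27*46) = (-35 + 8)*(-92/27) = -27*(-92/27) = 92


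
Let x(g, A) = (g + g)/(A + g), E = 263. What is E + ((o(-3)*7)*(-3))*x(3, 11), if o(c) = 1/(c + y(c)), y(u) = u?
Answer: 529/2 ≈ 264.50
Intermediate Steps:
o(c) = 1/(2*c) (o(c) = 1/(c + c) = 1/(2*c))
x(g, A) = 2*g/(A + g) (x(g, A) = (2*g)/(A + g) = 2*g/(A + g))
E + ((o(-3)*7)*(-3))*x(3, 11) = 263 + ((((1/2)/(-3))*7)*(-3))*(2*3/(11 + 3)) = 263 + ((((1/2)*(-1/3))*7)*(-3))*(2*3/14) = 263 + (-1/6*7*(-3))*(2*3*(1/14)) = 263 - 7/6*(-3)*(3/7) = 263 + (7/2)*(3/7) = 263 + 3/2 = 529/2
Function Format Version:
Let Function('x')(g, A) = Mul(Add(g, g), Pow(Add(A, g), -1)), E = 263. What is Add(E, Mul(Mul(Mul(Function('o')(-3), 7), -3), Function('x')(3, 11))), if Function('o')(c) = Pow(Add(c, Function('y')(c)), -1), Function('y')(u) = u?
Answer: Rational(529, 2) ≈ 264.50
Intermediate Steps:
Function('o')(c) = Mul(Rational(1, 2), Pow(c, -1)) (Function('o')(c) = Pow(Add(c, c), -1) = Pow(Mul(2, c), -1) = Mul(Rational(1, 2), Pow(c, -1)))
Function('x')(g, A) = Mul(2, g, Pow(Add(A, g), -1)) (Function('x')(g, A) = Mul(Mul(2, g), Pow(Add(A, g), -1)) = Mul(2, g, Pow(Add(A, g), -1)))
Add(E, Mul(Mul(Mul(Function('o')(-3), 7), -3), Function('x')(3, 11))) = Add(263, Mul(Mul(Mul(Mul(Rational(1, 2), Pow(-3, -1)), 7), -3), Mul(2, 3, Pow(Add(11, 3), -1)))) = Add(263, Mul(Mul(Mul(Mul(Rational(1, 2), Rational(-1, 3)), 7), -3), Mul(2, 3, Pow(14, -1)))) = Add(263, Mul(Mul(Mul(Rational(-1, 6), 7), -3), Mul(2, 3, Rational(1, 14)))) = Add(263, Mul(Mul(Rational(-7, 6), -3), Rational(3, 7))) = Add(263, Mul(Rational(7, 2), Rational(3, 7))) = Add(263, Rational(3, 2)) = Rational(529, 2)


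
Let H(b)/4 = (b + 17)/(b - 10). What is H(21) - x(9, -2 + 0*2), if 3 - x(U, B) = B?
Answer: 97/11 ≈ 8.8182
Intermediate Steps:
x(U, B) = 3 - B
H(b) = 4*(17 + b)/(-10 + b) (H(b) = 4*((b + 17)/(b - 10)) = 4*((17 + b)/(-10 + b)) = 4*(17 + b)/(-10 + b))
H(21) - x(9, -2 + 0*2) = 4*(17 + 21)/(-10 + 21) - (3 - (-2 + 0*2)) = 4*38/11 - (3 - (-2 + 0)) = 4*(1/11)*38 - (3 - 1*(-2)) = 152/11 - (3 + 2) = 152/11 - 1*5 = 152/11 - 5 = 97/11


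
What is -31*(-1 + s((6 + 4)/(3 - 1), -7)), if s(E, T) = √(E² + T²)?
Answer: 31 - 31*√74 ≈ -235.67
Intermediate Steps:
-31*(-1 + s((6 + 4)/(3 - 1), -7)) = -31*(-1 + √(((6 + 4)/(3 - 1))² + (-7)²)) = -31*(-1 + √((10/2)² + 49)) = -31*(-1 + √((10*(½))² + 49)) = -31*(-1 + √(5² + 49)) = -31*(-1 + √(25 + 49)) = -31*(-1 + √74) = 31 - 31*√74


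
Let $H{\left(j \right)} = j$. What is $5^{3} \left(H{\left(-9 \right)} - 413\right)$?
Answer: $-52750$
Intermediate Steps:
$5^{3} \left(H{\left(-9 \right)} - 413\right) = 5^{3} \left(-9 - 413\right) = 125 \left(-422\right) = -52750$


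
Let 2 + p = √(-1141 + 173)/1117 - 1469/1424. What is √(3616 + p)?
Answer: √(571308262650307 + 3114410464*I*√2)/397652 ≈ 60.108 + 0.0002317*I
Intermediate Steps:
p = -4317/1424 + 22*I*√2/1117 (p = -2 + (√(-1141 + 173)/1117 - 1469/1424) = -2 + (√(-968)*(1/1117) - 1469*1/1424) = -2 + ((22*I*√2)*(1/1117) - 1469/1424) = -2 + (22*I*√2/1117 - 1469/1424) = -2 + (-1469/1424 + 22*I*√2/1117) = -4317/1424 + 22*I*√2/1117 ≈ -3.0316 + 0.027854*I)
√(3616 + p) = √(3616 + (-4317/1424 + 22*I*√2/1117)) = √(5144867/1424 + 22*I*√2/1117)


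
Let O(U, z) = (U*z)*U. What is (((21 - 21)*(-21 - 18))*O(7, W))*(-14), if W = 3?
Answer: 0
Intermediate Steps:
O(U, z) = z*U**2
(((21 - 21)*(-21 - 18))*O(7, W))*(-14) = (((21 - 21)*(-21 - 18))*(3*7**2))*(-14) = ((0*(-39))*(3*49))*(-14) = (0*147)*(-14) = 0*(-14) = 0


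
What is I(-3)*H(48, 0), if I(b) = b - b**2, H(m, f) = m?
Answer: -576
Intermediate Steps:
I(-3)*H(48, 0) = -3*(1 - 1*(-3))*48 = -3*(1 + 3)*48 = -3*4*48 = -12*48 = -576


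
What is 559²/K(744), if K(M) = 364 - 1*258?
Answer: 312481/106 ≈ 2947.9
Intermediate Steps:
K(M) = 106 (K(M) = 364 - 258 = 106)
559²/K(744) = 559²/106 = 312481*(1/106) = 312481/106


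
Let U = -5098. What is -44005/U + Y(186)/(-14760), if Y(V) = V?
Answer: 54047131/6270540 ≈ 8.6192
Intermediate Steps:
-44005/U + Y(186)/(-14760) = -44005/(-5098) + 186/(-14760) = -44005*(-1/5098) + 186*(-1/14760) = 44005/5098 - 31/2460 = 54047131/6270540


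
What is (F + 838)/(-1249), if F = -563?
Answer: -275/1249 ≈ -0.22018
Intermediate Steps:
(F + 838)/(-1249) = (-563 + 838)/(-1249) = 275*(-1/1249) = -275/1249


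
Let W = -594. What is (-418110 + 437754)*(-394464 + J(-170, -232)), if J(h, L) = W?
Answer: -7760519352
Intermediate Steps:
J(h, L) = -594
(-418110 + 437754)*(-394464 + J(-170, -232)) = (-418110 + 437754)*(-394464 - 594) = 19644*(-395058) = -7760519352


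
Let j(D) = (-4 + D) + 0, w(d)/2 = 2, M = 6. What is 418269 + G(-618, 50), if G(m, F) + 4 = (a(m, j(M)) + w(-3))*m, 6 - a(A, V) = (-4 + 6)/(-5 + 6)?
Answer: 413321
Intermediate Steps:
w(d) = 4 (w(d) = 2*2 = 4)
j(D) = -4 + D
a(A, V) = 4 (a(A, V) = 6 - (-4 + 6)/(-5 + 6) = 6 - 2/1 = 6 - 2 = 4)
G(m, F) = -4 + 8*m (G(m, F) = -4 + (4 + 4)*m = -4 + 8*m)
418269 + G(-618, 50) = 418269 + (-4 + 8*(-618)) = 418269 + (-4 - 4944) = 418269 - 4948 = 413321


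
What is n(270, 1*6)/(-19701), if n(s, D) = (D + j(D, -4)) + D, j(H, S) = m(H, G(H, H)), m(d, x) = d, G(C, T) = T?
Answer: -2/2189 ≈ -0.00091366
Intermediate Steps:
j(H, S) = H
n(s, D) = 3*D (n(s, D) = (D + D) + D = 2*D + D = 3*D)
n(270, 1*6)/(-19701) = (3*(1*6))/(-19701) = (3*6)*(-1/19701) = 18*(-1/19701) = -2/2189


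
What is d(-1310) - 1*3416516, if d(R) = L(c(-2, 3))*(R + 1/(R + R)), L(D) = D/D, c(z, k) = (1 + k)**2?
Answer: -8954704121/2620 ≈ -3.4178e+6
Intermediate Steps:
L(D) = 1
d(R) = R + 1/(2*R) (d(R) = 1*(R + 1/(R + R)) = 1*(R + 1/(2*R)) = R + 1/(2*R))
d(-1310) - 1*3416516 = (-1310 + (1/2)/(-1310)) - 1*3416516 = (-1310 + (1/2)*(-1/1310)) - 3416516 = (-1310 - 1/2620) - 3416516 = -3432201/2620 - 3416516 = -8954704121/2620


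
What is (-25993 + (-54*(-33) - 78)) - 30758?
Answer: -55047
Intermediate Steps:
(-25993 + (-54*(-33) - 78)) - 30758 = (-25993 + (1782 - 78)) - 30758 = (-25993 + 1704) - 30758 = -24289 - 30758 = -55047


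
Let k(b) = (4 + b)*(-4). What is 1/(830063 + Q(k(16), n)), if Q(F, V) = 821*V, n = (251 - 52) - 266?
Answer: 1/775056 ≈ 1.2902e-6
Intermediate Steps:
k(b) = -16 - 4*b
n = -67 (n = 199 - 266 = -67)
1/(830063 + Q(k(16), n)) = 1/(830063 + 821*(-67)) = 1/(830063 - 55007) = 1/775056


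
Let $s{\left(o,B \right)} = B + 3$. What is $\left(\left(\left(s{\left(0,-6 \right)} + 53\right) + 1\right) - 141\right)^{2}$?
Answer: $8100$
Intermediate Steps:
$s{\left(o,B \right)} = 3 + B$
$\left(\left(\left(s{\left(0,-6 \right)} + 53\right) + 1\right) - 141\right)^{2} = \left(\left(\left(\left(3 - 6\right) + 53\right) + 1\right) - 141\right)^{2} = \left(\left(\left(-3 + 53\right) + 1\right) - 141\right)^{2} = \left(\left(50 + 1\right) - 141\right)^{2} = \left(51 - 141\right)^{2} = \left(-90\right)^{2} = 8100$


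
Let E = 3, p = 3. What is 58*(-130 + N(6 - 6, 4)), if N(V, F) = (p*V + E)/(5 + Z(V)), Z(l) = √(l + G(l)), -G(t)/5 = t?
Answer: -37526/5 ≈ -7505.2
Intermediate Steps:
G(t) = -5*t
Z(l) = 2*√(-l) (Z(l) = √(l - 5*l) = √(-4*l) = 2*√(-l))
N(V, F) = (3 + 3*V)/(5 + 2*√(-V)) (N(V, F) = (3*V + 3)/(5 + 2*√(-V)) = (3 + 3*V)/(5 + 2*√(-V)))
58*(-130 + N(6 - 6, 4)) = 58*(-130 + 3*(1 + (6 - 6))/(5 + 2*√(-(6 - 6)))) = 58*(-130 + 3*(1 + 0)/(5 + 2*√(-1*0))) = 58*(-130 + 3*1/(5 + 2*√0)) = 58*(-130 + 3*1/(5 + 2*0)) = 58*(-130 + 3*1/(5 + 0)) = 58*(-130 + 3*1/5) = 58*(-130 + 3*(⅕)*1) = 58*(-130 + ⅗) = 58*(-647/5) = -37526/5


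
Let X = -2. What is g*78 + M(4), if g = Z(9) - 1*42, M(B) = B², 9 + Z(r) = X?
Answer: -4118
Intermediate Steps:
Z(r) = -11 (Z(r) = -9 - 2 = -11)
g = -53 (g = -11 - 1*42 = -11 - 42 = -53)
g*78 + M(4) = -53*78 + 4² = -4134 + 16 = -4118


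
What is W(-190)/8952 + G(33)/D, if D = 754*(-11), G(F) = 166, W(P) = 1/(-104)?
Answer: -5944447/296991552 ≈ -0.020016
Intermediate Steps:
W(P) = -1/104
D = -8294
W(-190)/8952 + G(33)/D = -1/104/8952 + 166/(-8294) = -1/104*1/8952 + 166*(-1/8294) = -1/931008 - 83/4147 = -5944447/296991552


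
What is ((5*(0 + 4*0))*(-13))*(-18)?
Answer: 0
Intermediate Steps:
((5*(0 + 4*0))*(-13))*(-18) = ((5*(0 + 0))*(-13))*(-18) = ((5*0)*(-13))*(-18) = (0*(-13))*(-18) = 0*(-18) = 0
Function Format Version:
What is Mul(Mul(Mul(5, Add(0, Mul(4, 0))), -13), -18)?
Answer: 0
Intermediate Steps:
Mul(Mul(Mul(5, Add(0, Mul(4, 0))), -13), -18) = Mul(Mul(Mul(5, Add(0, 0)), -13), -18) = Mul(Mul(Mul(5, 0), -13), -18) = Mul(Mul(0, -13), -18) = Mul(0, -18) = 0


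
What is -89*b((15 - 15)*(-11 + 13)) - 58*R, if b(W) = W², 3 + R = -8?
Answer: 638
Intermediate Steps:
R = -11 (R = -3 - 8 = -11)
-89*b((15 - 15)*(-11 + 13)) - 58*R = -89*(-11 + 13)²*(15 - 15)² - 58*(-11) = -89*(0*2)² + 638 = -89*0² + 638 = -89*0 + 638 = 0 + 638 = 638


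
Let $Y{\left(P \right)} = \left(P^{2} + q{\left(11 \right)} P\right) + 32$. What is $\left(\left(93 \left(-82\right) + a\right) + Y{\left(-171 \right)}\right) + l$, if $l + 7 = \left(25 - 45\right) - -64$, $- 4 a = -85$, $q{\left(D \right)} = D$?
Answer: $\frac{79297}{4} \approx 19824.0$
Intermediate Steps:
$a = \frac{85}{4}$ ($a = \left(- \frac{1}{4}\right) \left(-85\right) = \frac{85}{4} \approx 21.25$)
$Y{\left(P \right)} = 32 + P^{2} + 11 P$ ($Y{\left(P \right)} = \left(P^{2} + 11 P\right) + 32 = 32 + P^{2} + 11 P$)
$l = 37$ ($l = -7 + \left(\left(25 - 45\right) - -64\right) = -7 + \left(-20 + 64\right) = -7 + 44 = 37$)
$\left(\left(93 \left(-82\right) + a\right) + Y{\left(-171 \right)}\right) + l = \left(\left(93 \left(-82\right) + \frac{85}{4}\right) + \left(32 + \left(-171\right)^{2} + 11 \left(-171\right)\right)\right) + 37 = \left(\left(-7626 + \frac{85}{4}\right) + \left(32 + 29241 - 1881\right)\right) + 37 = \left(- \frac{30419}{4} + 27392\right) + 37 = \frac{79149}{4} + 37 = \frac{79297}{4}$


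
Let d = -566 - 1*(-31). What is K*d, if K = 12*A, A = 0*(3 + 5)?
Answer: 0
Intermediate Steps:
A = 0 (A = 0*8 = 0)
K = 0 (K = 12*0 = 0)
d = -535 (d = -566 + 31 = -535)
K*d = 0*(-535) = 0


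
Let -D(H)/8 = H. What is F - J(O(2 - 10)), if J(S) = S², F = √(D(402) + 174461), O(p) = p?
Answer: -64 + √171245 ≈ 349.82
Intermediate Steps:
D(H) = -8*H
F = √171245 (F = √(-8*402 + 174461) = √(-3216 + 174461) = √171245 ≈ 413.82)
F - J(O(2 - 10)) = √171245 - (2 - 10)² = √171245 - 1*(-8)² = √171245 - 1*64 = √171245 - 64 = -64 + √171245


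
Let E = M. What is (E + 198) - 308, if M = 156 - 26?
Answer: 20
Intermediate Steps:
M = 130
E = 130
(E + 198) - 308 = (130 + 198) - 308 = 328 - 308 = 20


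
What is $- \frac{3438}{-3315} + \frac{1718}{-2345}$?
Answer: $\frac{157796}{518245} \approx 0.30448$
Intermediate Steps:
$- \frac{3438}{-3315} + \frac{1718}{-2345} = \left(-3438\right) \left(- \frac{1}{3315}\right) + 1718 \left(- \frac{1}{2345}\right) = \frac{1146}{1105} - \frac{1718}{2345} = \frac{157796}{518245}$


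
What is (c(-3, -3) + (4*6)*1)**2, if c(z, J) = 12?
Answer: 1296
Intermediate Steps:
(c(-3, -3) + (4*6)*1)**2 = (12 + (4*6)*1)**2 = (12 + 24*1)**2 = (12 + 24)**2 = 36**2 = 1296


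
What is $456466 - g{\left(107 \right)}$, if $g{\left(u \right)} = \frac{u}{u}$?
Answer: $456465$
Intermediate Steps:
$g{\left(u \right)} = 1$
$456466 - g{\left(107 \right)} = 456466 - 1 = 456465$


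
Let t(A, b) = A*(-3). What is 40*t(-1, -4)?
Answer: 120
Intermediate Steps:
t(A, b) = -3*A
40*t(-1, -4) = 40*(-3*(-1)) = 40*3 = 120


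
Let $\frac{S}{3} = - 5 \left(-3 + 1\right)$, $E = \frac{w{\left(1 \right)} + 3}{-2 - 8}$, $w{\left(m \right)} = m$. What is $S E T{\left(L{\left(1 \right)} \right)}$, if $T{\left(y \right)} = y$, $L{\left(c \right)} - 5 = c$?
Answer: $-72$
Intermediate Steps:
$L{\left(c \right)} = 5 + c$
$E = - \frac{2}{5}$ ($E = \frac{1 + 3}{-2 - 8} = \frac{4}{-10} = 4 \left(- \frac{1}{10}\right) = - \frac{2}{5} \approx -0.4$)
$S = 30$ ($S = 3 \left(- 5 \left(-3 + 1\right)\right) = 3 \left(\left(-5\right) \left(-2\right)\right) = 3 \cdot 10 = 30$)
$S E T{\left(L{\left(1 \right)} \right)} = 30 \left(- \frac{2}{5}\right) \left(5 + 1\right) = \left(-12\right) 6 = -72$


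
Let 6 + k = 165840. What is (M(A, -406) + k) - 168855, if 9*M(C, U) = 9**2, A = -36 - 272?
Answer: -3012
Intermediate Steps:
k = 165834 (k = -6 + 165840 = 165834)
A = -308
M(C, U) = 9 (M(C, U) = (1/9)*9**2 = (1/9)*81 = 9)
(M(A, -406) + k) - 168855 = (9 + 165834) - 168855 = 165843 - 168855 = -3012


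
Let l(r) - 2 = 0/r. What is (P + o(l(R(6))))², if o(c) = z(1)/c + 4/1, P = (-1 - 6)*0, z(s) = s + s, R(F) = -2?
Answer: 25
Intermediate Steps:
z(s) = 2*s
l(r) = 2 (l(r) = 2 + 0/r = 2 + 0 = 2)
P = 0 (P = -7*0 = 0)
o(c) = 4 + 2/c (o(c) = (2*1)/c + 4/1 = 2/c + 4*1 = 2/c + 4 = 4 + 2/c)
(P + o(l(R(6))))² = (0 + (4 + 2/2))² = (0 + (4 + 2*(½)))² = (0 + (4 + 1))² = (0 + 5)² = 5² = 25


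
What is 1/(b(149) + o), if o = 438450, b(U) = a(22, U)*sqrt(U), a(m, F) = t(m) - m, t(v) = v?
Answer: 1/438450 ≈ 2.2808e-6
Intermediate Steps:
a(m, F) = 0 (a(m, F) = m - m = 0)
b(U) = 0 (b(U) = 0*sqrt(U) = 0)
1/(b(149) + o) = 1/(0 + 438450) = 1/438450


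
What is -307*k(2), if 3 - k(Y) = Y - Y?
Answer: -921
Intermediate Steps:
k(Y) = 3 (k(Y) = 3 - (Y - Y) = 3 - 1*0 = 3 + 0 = 3)
-307*k(2) = -307*3 = -921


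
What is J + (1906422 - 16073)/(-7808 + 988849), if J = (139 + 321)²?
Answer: 207590165949/981041 ≈ 2.1160e+5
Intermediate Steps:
J = 211600 (J = 460² = 211600)
J + (1906422 - 16073)/(-7808 + 988849) = 211600 + (1906422 - 16073)/(-7808 + 988849) = 211600 + 1890349/981041 = 207590165949/981041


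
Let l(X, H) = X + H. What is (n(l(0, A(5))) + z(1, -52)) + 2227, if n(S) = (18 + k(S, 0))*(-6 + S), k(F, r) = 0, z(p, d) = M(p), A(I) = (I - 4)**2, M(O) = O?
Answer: 2138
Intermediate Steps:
A(I) = (-4 + I)**2
l(X, H) = H + X
z(p, d) = p
n(S) = -108 + 18*S (n(S) = (18 + 0)*(-6 + S) = 18*(-6 + S) = -108 + 18*S)
(n(l(0, A(5))) + z(1, -52)) + 2227 = ((-108 + 18*((-4 + 5)**2 + 0)) + 1) + 2227 = ((-108 + 18*(1**2 + 0)) + 1) + 2227 = ((-108 + 18*(1 + 0)) + 1) + 2227 = ((-108 + 18*1) + 1) + 2227 = ((-108 + 18) + 1) + 2227 = (-90 + 1) + 2227 = -89 + 2227 = 2138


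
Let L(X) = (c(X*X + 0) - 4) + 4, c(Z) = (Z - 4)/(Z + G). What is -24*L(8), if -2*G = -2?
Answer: -288/13 ≈ -22.154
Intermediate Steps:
G = 1 (G = -½*(-2) = 1)
c(Z) = (-4 + Z)/(1 + Z) (c(Z) = (Z - 4)/(Z + 1) = (-4 + Z)/(1 + Z))
L(X) = (-4 + X²)/(1 + X²) (L(X) = ((-4 + (X*X + 0))/(1 + (X*X + 0)) - 4) + 4 = ((-4 + (X² + 0))/(1 + (X² + 0)) - 4) + 4 = ((-4 + X²)/(1 + X²) - 4) + 4 = (-4 + (-4 + X²)/(1 + X²)) + 4 = (-4 + X²)/(1 + X²))
-24*L(8) = -24*(-4 + 8²)/(1 + 8²) = -24*(-4 + 64)/(1 + 64) = -24*60/65 = -24*12/13 = -288/13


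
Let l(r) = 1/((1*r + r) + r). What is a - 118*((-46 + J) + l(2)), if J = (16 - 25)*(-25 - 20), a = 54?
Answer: -126983/3 ≈ -42328.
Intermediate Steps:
l(r) = 1/(3*r) (l(r) = 1/((r + r) + r) = 1/(2*r + r) = 1/(3*r))
J = 405 (J = -9*(-45) = 405)
a - 118*((-46 + J) + l(2)) = 54 - 118*((-46 + 405) + (⅓)/2) = 54 - 118*(359 + (⅓)*(½)) = 54 - 118*(359 + ⅙) = 54 - 118*2155/6 = 54 - 127145/3 = -126983/3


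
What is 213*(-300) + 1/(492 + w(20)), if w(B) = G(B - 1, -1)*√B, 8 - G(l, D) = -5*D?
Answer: -1288032259/20157 - √5/40314 ≈ -63900.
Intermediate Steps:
G(l, D) = 8 + 5*D (G(l, D) = 8 - (-5)*D = 8 + 5*D)
w(B) = 3*√B (w(B) = (8 + 5*(-1))*√B = (8 - 5)*√B = 3*√B)
213*(-300) + 1/(492 + w(20)) = 213*(-300) + 1/(492 + 3*√20) = -63900 + 1/(492 + 3*(2*√5)) = -63900 + 1/(492 + 6*√5)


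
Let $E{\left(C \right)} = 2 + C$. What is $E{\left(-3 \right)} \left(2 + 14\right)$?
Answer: $-16$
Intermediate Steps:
$E{\left(-3 \right)} \left(2 + 14\right) = \left(2 - 3\right) \left(2 + 14\right) = \left(-1\right) 16 = -16$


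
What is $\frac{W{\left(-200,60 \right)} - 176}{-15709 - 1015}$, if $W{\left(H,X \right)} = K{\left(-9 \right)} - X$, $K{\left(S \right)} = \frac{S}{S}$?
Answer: $\frac{235}{16724} \approx 0.014052$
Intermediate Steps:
$K{\left(S \right)} = 1$
$W{\left(H,X \right)} = 1 - X$
$\frac{W{\left(-200,60 \right)} - 176}{-15709 - 1015} = \frac{\left(1 - 60\right) - 176}{-15709 - 1015} = \frac{\left(1 - 60\right) - 176}{-16724} = \left(-59 - 176\right) \left(- \frac{1}{16724}\right) = \left(-235\right) \left(- \frac{1}{16724}\right) = \frac{235}{16724}$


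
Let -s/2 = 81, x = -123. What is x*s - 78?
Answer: 19848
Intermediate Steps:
s = -162 (s = -2*81 = -162)
x*s - 78 = -123*(-162) - 78 = 19926 - 78 = 19848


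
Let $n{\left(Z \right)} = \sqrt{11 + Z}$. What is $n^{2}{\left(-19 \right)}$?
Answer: $-8$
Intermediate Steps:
$n^{2}{\left(-19 \right)} = \left(\sqrt{11 - 19}\right)^{2} = \left(\sqrt{-8}\right)^{2} = \left(2 i \sqrt{2}\right)^{2} = -8$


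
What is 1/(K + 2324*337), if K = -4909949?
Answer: -1/4126761 ≈ -2.4232e-7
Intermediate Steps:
1/(K + 2324*337) = 1/(-4909949 + 2324*337) = 1/(-4909949 + 783188) = 1/(-4126761) = -1/4126761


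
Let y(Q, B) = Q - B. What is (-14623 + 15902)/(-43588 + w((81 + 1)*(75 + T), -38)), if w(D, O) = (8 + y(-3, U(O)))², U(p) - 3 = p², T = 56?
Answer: 1279/2035776 ≈ 0.00062826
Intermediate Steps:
U(p) = 3 + p²
w(D, O) = (2 - O²)² (w(D, O) = (8 + (-3 - (3 + O²)))² = (8 + (-3 + (-3 - O²)))² = (8 + (-6 - O²))² = (2 - O²)²)
(-14623 + 15902)/(-43588 + w((81 + 1)*(75 + T), -38)) = (-14623 + 15902)/(-43588 + (-2 + (-38)²)²) = 1279/(-43588 + (-2 + 1444)²) = 1279/(-43588 + 1442²) = 1279/(-43588 + 2079364) = 1279/2035776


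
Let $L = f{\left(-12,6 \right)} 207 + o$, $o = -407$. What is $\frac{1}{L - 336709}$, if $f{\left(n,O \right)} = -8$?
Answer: $- \frac{1}{338772} \approx -2.9518 \cdot 10^{-6}$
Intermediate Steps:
$L = -2063$ ($L = \left(-8\right) 207 - 407 = -1656 - 407 = -2063$)
$\frac{1}{L - 336709} = \frac{1}{-2063 - 336709} = \frac{1}{-338772} = - \frac{1}{338772}$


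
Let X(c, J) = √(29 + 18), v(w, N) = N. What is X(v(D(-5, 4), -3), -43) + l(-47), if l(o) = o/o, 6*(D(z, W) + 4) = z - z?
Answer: 1 + √47 ≈ 7.8557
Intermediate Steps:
D(z, W) = -4 (D(z, W) = -4 + (z - z)/6 = -4 + (⅙)*0 = -4 + 0 = -4)
X(c, J) = √47
l(o) = 1
X(v(D(-5, 4), -3), -43) + l(-47) = √47 + 1 = 1 + √47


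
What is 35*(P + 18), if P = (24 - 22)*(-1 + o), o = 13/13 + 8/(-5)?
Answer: 518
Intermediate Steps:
o = -3/5 (o = 13*(1/13) + 8*(-1/5) = 1 - 8/5 = -3/5 ≈ -0.60000)
P = -16/5 (P = (24 - 22)*(-1 - 3/5) = 2*(-8/5) = -16/5 ≈ -3.2000)
35*(P + 18) = 35*(-16/5 + 18) = 35*(74/5) = 518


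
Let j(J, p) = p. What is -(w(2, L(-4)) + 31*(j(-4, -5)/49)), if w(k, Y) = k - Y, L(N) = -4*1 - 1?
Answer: -188/49 ≈ -3.8367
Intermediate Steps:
L(N) = -5 (L(N) = -4 - 1 = -5)
-(w(2, L(-4)) + 31*(j(-4, -5)/49)) = -((2 - 1*(-5)) + 31*(-5/49)) = -((2 + 5) + 31*(-5*1/49)) = -(7 + 31*(-5/49)) = -(7 - 155/49) = -1*188/49 = -188/49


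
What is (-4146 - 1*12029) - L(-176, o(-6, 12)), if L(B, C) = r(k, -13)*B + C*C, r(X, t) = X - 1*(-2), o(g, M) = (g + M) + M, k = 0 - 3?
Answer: -16675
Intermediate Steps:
k = -3
o(g, M) = g + 2*M (o(g, M) = (M + g) + M = g + 2*M)
r(X, t) = 2 + X (r(X, t) = X + 2 = 2 + X)
L(B, C) = C**2 - B (L(B, C) = (2 - 3)*B + C*C = -B + C**2 = C**2 - B)
(-4146 - 1*12029) - L(-176, o(-6, 12)) = (-4146 - 1*12029) - ((-6 + 2*12)**2 - 1*(-176)) = (-4146 - 12029) - ((-6 + 24)**2 + 176) = -16175 - (18**2 + 176) = -16175 - (324 + 176) = -16175 - 1*500 = -16175 - 500 = -16675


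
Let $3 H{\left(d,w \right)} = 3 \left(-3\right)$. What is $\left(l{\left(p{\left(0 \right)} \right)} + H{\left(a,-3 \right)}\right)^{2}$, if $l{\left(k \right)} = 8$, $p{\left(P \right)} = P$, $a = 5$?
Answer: $25$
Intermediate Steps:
$H{\left(d,w \right)} = -3$ ($H{\left(d,w \right)} = \frac{3 \left(-3\right)}{3} = \frac{1}{3} \left(-9\right) = -3$)
$\left(l{\left(p{\left(0 \right)} \right)} + H{\left(a,-3 \right)}\right)^{2} = \left(8 - 3\right)^{2} = 5^{2} = 25$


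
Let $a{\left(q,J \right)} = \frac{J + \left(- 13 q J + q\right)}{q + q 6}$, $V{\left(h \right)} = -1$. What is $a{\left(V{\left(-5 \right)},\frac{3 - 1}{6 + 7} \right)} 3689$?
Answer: $- \frac{7905}{13} \approx -608.08$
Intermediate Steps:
$a{\left(q,J \right)} = \frac{J + q - 13 J q}{7 q}$ ($a{\left(q,J \right)} = \frac{J - \left(- q + 13 J q\right)}{q + 6 q} = \frac{J - \left(- q + 13 J q\right)}{7 q} = \left(J + q - 13 J q\right) \frac{1}{7 q} = \frac{J + q - 13 J q}{7 q}$)
$a{\left(V{\left(-5 \right)},\frac{3 - 1}{6 + 7} \right)} 3689 = \frac{\frac{3 - 1}{6 + 7} - - (-1 + 13 \frac{3 - 1}{6 + 7})}{7 \left(-1\right)} 3689 = \frac{1}{7} \left(-1\right) \left(\frac{2}{13} - - (-1 + 13 \cdot \frac{2}{13})\right) 3689 = \frac{1}{7} \left(-1\right) \left(\frac{2}{13} - - (-1 + 2)\right) 3689 = \frac{1}{7} \left(-1\right) \left(\frac{2}{13} - \left(-1\right) 1\right) 3689 = \frac{1}{7} \left(-1\right) \left(\frac{2}{13} + 1\right) 3689 = \frac{1}{7} \left(-1\right) \frac{15}{13} \cdot 3689 = \left(- \frac{15}{91}\right) 3689 = - \frac{7905}{13}$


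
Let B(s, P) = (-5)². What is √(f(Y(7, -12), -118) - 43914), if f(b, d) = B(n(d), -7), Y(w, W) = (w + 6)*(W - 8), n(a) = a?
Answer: I*√43889 ≈ 209.5*I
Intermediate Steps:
Y(w, W) = (-8 + W)*(6 + w) (Y(w, W) = (6 + w)*(-8 + W) = (-8 + W)*(6 + w))
B(s, P) = 25
f(b, d) = 25
√(f(Y(7, -12), -118) - 43914) = √(25 - 43914) = √(-43889) = I*√43889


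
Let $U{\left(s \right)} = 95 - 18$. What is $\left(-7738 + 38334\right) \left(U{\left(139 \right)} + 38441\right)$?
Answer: $1178496728$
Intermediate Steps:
$U{\left(s \right)} = 77$
$\left(-7738 + 38334\right) \left(U{\left(139 \right)} + 38441\right) = \left(-7738 + 38334\right) \left(77 + 38441\right) = 30596 \cdot 38518 = 1178496728$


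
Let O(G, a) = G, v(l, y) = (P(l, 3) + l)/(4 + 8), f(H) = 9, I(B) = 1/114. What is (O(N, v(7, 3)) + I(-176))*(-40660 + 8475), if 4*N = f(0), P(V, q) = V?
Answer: -16575275/228 ≈ -72699.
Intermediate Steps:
I(B) = 1/114
N = 9/4 (N = (¼)*9 = 9/4 ≈ 2.2500)
v(l, y) = l/6 (v(l, y) = (l + l)/(4 + 8) = (2*l)/12 = (2*l)*(1/12) = l/6)
(O(N, v(7, 3)) + I(-176))*(-40660 + 8475) = (9/4 + 1/114)*(-40660 + 8475) = (515/228)*(-32185) = -16575275/228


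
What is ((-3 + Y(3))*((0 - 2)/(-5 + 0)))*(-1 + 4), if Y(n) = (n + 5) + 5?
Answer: 12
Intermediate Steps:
Y(n) = 10 + n (Y(n) = (5 + n) + 5 = 10 + n)
((-3 + Y(3))*((0 - 2)/(-5 + 0)))*(-1 + 4) = ((-3 + (10 + 3))*((0 - 2)/(-5 + 0)))*(-1 + 4) = ((-3 + 13)*(-2/(-5)))*3 = (10*(-2*(-⅕)))*3 = (10*(⅖))*3 = 4*3 = 12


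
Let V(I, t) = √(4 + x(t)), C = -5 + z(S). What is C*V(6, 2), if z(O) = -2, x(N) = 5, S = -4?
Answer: -21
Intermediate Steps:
C = -7 (C = -5 - 2 = -7)
V(I, t) = 3 (V(I, t) = √(4 + 5) = √9 = 3)
C*V(6, 2) = -7*3 = -21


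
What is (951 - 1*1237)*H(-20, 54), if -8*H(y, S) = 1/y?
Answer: -143/80 ≈ -1.7875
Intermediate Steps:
H(y, S) = -1/(8*y)
(951 - 1*1237)*H(-20, 54) = (951 - 1*1237)*(-⅛/(-20)) = (951 - 1237)*(-⅛*(-1/20)) = -286*1/160 = -143/80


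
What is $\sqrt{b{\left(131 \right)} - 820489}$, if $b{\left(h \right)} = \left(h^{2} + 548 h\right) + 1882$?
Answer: $i \sqrt{729658} \approx 854.2 i$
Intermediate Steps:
$b{\left(h \right)} = 1882 + h^{2} + 548 h$
$\sqrt{b{\left(131 \right)} - 820489} = \sqrt{\left(1882 + 131^{2} + 548 \cdot 131\right) - 820489} = \sqrt{\left(1882 + 17161 + 71788\right) - 820489} = \sqrt{90831 - 820489} = \sqrt{-729658} = i \sqrt{729658}$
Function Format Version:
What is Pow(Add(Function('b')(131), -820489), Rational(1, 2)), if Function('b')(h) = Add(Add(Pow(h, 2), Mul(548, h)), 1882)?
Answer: Mul(I, Pow(729658, Rational(1, 2))) ≈ Mul(854.20, I)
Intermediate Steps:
Function('b')(h) = Add(1882, Pow(h, 2), Mul(548, h))
Pow(Add(Function('b')(131), -820489), Rational(1, 2)) = Pow(Add(Add(1882, Pow(131, 2), Mul(548, 131)), -820489), Rational(1, 2)) = Pow(Add(Add(1882, 17161, 71788), -820489), Rational(1, 2)) = Pow(Add(90831, -820489), Rational(1, 2)) = Pow(-729658, Rational(1, 2)) = Mul(I, Pow(729658, Rational(1, 2)))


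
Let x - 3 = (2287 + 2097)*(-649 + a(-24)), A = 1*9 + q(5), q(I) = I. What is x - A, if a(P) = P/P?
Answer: -2840843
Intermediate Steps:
a(P) = 1
A = 14 (A = 1*9 + 5 = 9 + 5 = 14)
x = -2840829 (x = 3 + (2287 + 2097)*(-649 + 1) = 3 + 4384*(-648) = 3 - 2840832 = -2840829)
x - A = -2840829 - 1*14 = -2840829 - 14 = -2840843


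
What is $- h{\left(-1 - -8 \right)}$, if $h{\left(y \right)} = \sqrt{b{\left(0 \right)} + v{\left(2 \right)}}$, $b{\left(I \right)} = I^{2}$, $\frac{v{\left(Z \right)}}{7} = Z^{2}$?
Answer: $- 2 \sqrt{7} \approx -5.2915$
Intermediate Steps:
$v{\left(Z \right)} = 7 Z^{2}$
$h{\left(y \right)} = 2 \sqrt{7}$ ($h{\left(y \right)} = \sqrt{0^{2} + 7 \cdot 2^{2}} = \sqrt{0 + 7 \cdot 4} = \sqrt{0 + 28} = \sqrt{28} = 2 \sqrt{7}$)
$- h{\left(-1 - -8 \right)} = - 2 \sqrt{7}$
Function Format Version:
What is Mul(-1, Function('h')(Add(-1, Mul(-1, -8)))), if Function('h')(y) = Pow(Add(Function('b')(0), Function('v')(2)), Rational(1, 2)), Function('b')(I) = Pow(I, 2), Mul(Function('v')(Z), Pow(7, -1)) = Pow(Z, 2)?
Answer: Mul(-2, Pow(7, Rational(1, 2))) ≈ -5.2915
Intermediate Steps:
Function('v')(Z) = Mul(7, Pow(Z, 2))
Function('h')(y) = Mul(2, Pow(7, Rational(1, 2))) (Function('h')(y) = Pow(Add(Pow(0, 2), Mul(7, Pow(2, 2))), Rational(1, 2)) = Pow(Add(0, Mul(7, 4)), Rational(1, 2)) = Pow(Add(0, 28), Rational(1, 2)) = Pow(28, Rational(1, 2)) = Mul(2, Pow(7, Rational(1, 2))))
Mul(-1, Function('h')(Add(-1, Mul(-1, -8)))) = Mul(-1, Mul(2, Pow(7, Rational(1, 2)))) = Mul(-2, Pow(7, Rational(1, 2)))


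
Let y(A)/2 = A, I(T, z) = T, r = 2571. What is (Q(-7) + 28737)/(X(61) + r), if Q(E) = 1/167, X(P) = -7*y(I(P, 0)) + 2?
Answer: 4799080/287073 ≈ 16.717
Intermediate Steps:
y(A) = 2*A
X(P) = 2 - 14*P (X(P) = -14*P + 2 = 2 - 14*P)
Q(E) = 1/167
(Q(-7) + 28737)/(X(61) + r) = (1/167 + 28737)/((2 - 14*61) + 2571) = 4799080/(167*((2 - 854) + 2571)) = 4799080/(167*(-852 + 2571)) = (4799080/167)/1719 = (4799080/167)*(1/1719) = 4799080/287073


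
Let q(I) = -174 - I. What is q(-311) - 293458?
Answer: -293321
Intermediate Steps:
q(-311) - 293458 = (-174 - 1*(-311)) - 293458 = (-174 + 311) - 293458 = 137 - 293458 = -293321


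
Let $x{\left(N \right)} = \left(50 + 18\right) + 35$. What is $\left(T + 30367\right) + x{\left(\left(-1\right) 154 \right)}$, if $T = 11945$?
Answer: $42415$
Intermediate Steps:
$x{\left(N \right)} = 103$ ($x{\left(N \right)} = 68 + 35 = 103$)
$\left(T + 30367\right) + x{\left(\left(-1\right) 154 \right)} = \left(11945 + 30367\right) + 103 = 42312 + 103 = 42415$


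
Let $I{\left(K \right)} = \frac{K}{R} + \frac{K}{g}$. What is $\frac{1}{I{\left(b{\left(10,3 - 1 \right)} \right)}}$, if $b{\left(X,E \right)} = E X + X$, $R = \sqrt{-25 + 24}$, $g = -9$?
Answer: $- \frac{3}{820} + \frac{27 i}{820} \approx -0.0036585 + 0.032927 i$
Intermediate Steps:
$R = i$ ($R = \sqrt{-1} = i \approx 1.0 i$)
$b{\left(X,E \right)} = X + E X$
$I{\left(K \right)} = - \frac{K}{9} - i K$ ($I{\left(K \right)} = \frac{K}{i} + \frac{K}{-9} = K \left(- i\right) + K \left(- \frac{1}{9}\right) = - i K - \frac{K}{9} = - \frac{K}{9} - i K$)
$\frac{1}{I{\left(b{\left(10,3 - 1 \right)} \right)}} = \frac{1}{\left(-1\right) 10 \left(1 + \left(3 - 1\right)\right) \left(\frac{1}{9} + i\right)} = \frac{1}{\left(-1\right) 10 \left(1 + 2\right) \left(\frac{1}{9} + i\right)} = \frac{1}{\left(-1\right) 10 \cdot 3 \left(\frac{1}{9} + i\right)} = \frac{1}{\left(-1\right) 30 \left(\frac{1}{9} + i\right)} = \frac{1}{- \frac{10}{3} - 30 i} = \frac{9 \left(- \frac{10}{3} + 30 i\right)}{8200}$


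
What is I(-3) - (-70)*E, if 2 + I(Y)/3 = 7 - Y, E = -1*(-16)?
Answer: 1144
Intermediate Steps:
E = 16
I(Y) = 15 - 3*Y (I(Y) = -6 + 3*(7 - Y) = -6 + (21 - 3*Y) = 15 - 3*Y)
I(-3) - (-70)*E = (15 - 3*(-3)) - (-70)*16 = (15 + 9) - 14*(-80) = 24 + 1120 = 1144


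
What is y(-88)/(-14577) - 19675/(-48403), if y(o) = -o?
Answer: 282543011/705570531 ≈ 0.40045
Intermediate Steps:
y(-88)/(-14577) - 19675/(-48403) = -1*(-88)/(-14577) - 19675/(-48403) = 88*(-1/14577) - 19675*(-1/48403) = -88/14577 + 19675/48403 = 282543011/705570531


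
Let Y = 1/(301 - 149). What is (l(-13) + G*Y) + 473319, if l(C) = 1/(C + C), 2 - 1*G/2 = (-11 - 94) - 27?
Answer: 116910219/247 ≈ 4.7332e+5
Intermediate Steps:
G = 268 (G = 4 - 2*((-11 - 94) - 27) = 4 - 2*(-105 - 27) = 4 - 2*(-132) = 4 + 264 = 268)
Y = 1/152 ≈ 0.0065789
l(C) = 1/(2*C)
(l(-13) + G*Y) + 473319 = ((½)/(-13) + 268*(1/152)) + 473319 = ((½)*(-1/13) + 67/38) + 473319 = (-1/26 + 67/38) + 473319 = 426/247 + 473319 = 116910219/247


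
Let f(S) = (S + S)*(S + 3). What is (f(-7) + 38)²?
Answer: 8836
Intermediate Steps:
f(S) = 2*S*(3 + S) (f(S) = (2*S)*(3 + S) = 2*S*(3 + S))
(f(-7) + 38)² = (2*(-7)*(3 - 7) + 38)² = (2*(-7)*(-4) + 38)² = (56 + 38)² = 94² = 8836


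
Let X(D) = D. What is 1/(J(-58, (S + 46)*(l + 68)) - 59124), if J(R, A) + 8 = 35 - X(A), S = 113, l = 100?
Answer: -1/85809 ≈ -1.1654e-5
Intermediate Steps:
J(R, A) = 27 - A (J(R, A) = -8 + (35 - A) = 27 - A)
1/(J(-58, (S + 46)*(l + 68)) - 59124) = 1/((27 - (113 + 46)*(100 + 68)) - 59124) = 1/((27 - 159*168) - 59124) = 1/((27 - 1*26712) - 59124) = 1/((27 - 26712) - 59124) = 1/(-26685 - 59124) = 1/(-85809) = -1/85809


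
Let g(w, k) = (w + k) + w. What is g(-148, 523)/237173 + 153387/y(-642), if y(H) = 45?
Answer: 4042140574/1185865 ≈ 3408.6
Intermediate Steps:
g(w, k) = k + 2*w (g(w, k) = (k + w) + w = k + 2*w)
g(-148, 523)/237173 + 153387/y(-642) = (523 + 2*(-148))/237173 + 153387/45 = (523 - 296)*(1/237173) + 153387*(1/45) = 227*(1/237173) + 17043/5 = 227/237173 + 17043/5 = 4042140574/1185865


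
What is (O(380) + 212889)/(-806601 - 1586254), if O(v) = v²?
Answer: -357289/2392855 ≈ -0.14931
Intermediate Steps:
(O(380) + 212889)/(-806601 - 1586254) = (380² + 212889)/(-806601 - 1586254) = (144400 + 212889)/(-2392855) = 357289*(-1/2392855) = -357289/2392855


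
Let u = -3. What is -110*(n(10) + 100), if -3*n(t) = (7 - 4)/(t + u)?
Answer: -76890/7 ≈ -10984.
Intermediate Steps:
n(t) = -1/(-3 + t) (n(t) = -(7 - 4)/(3*(t - 3)) = -1/(-3 + t))
-110*(n(10) + 100) = -110*(-1/(-3 + 10) + 100) = -110*(-1/7 + 100) = -110*(-1*⅐ + 100) = -110*(-⅐ + 100) = -110*699/7 = -76890/7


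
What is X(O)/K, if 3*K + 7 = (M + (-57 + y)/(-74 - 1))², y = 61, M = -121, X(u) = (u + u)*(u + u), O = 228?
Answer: 1754460000/41194433 ≈ 42.590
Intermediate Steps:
X(u) = 4*u² (X(u) = (2*u)*(2*u) = 4*u²)
K = 82388866/16875 (K = -7/3 + (-121 + (-57 + 61)/(-74 - 1))²/3 = -7/3 + (-121 + 4/(-75))²/3 = -7/3 + (-121 + 4*(-1/75))²/3 = -7/3 + (-121 - 4/75)²/3 = -7/3 + (-9079/75)²/3 = -7/3 + (⅓)*(82428241/5625) = -7/3 + 82428241/16875 = 82388866/16875 ≈ 4882.3)
X(O)/K = (4*228²)/(82388866/16875) = (4*51984)*(16875/82388866) = 207936*(16875/82388866) = 1754460000/41194433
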